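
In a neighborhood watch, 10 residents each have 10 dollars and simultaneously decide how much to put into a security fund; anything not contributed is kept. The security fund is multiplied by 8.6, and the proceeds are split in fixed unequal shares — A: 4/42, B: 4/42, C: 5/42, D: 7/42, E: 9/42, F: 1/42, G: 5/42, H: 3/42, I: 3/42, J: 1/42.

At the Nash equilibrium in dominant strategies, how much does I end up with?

34.57 dollars

Each unit j contributes comes back to j as 8.6 × (j's share), so j prefers to contribute only if that share exceeds 1/8.6 = 0.1163; otherwise keeping the unit dominates.
The shares above 0.1163 belong to C, D, E and G, contributing 10 each; the remaining 6 contribute 0. Total contributed: 40.
I keeps 10 and receives 8.6 × 40 × 3/42 = 24.57 from the security fund, for a payoff of 34.57.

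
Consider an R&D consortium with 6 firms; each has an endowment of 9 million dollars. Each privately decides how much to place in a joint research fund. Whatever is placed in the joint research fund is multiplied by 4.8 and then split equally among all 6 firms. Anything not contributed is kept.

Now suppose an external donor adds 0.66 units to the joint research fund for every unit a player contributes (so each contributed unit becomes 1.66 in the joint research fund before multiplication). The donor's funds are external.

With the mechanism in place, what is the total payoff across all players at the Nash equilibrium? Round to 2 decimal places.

430.27 million dollars

The effective private return per unit is now 4.8 × 1.66 / 6 = 1.3280 > 1, so every player's dominant strategy flips to full contribution.
At the Nash equilibrium everyone contributes 9. Group total payoff = 4.8 × 1.66 × 54 = 430.27.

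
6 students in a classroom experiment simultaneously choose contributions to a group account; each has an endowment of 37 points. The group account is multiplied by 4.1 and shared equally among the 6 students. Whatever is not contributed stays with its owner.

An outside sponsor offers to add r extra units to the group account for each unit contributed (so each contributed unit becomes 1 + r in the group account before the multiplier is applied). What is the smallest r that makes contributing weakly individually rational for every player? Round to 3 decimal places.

0.463

With matching at rate r, one contributed unit becomes (1 + r) in the group account and returns 4.1 × (1 + r) / 6 to the contributor.
Setting this equal to 1: 1 + r = 6/4.1 = 1.4634.
So the minimum matching rate is r = 1.4634 − 1 = 0.463.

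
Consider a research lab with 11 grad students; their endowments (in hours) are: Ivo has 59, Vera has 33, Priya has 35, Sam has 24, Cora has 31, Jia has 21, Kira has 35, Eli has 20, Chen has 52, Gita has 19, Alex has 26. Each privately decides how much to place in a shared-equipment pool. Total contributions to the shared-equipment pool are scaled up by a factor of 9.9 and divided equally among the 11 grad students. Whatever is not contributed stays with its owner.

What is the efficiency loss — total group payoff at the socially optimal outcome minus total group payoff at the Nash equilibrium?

3159.50 hours

The private return per contributed unit is 9.9/11 = 0.9000 < 1 for every player regardless of endowment, so the Nash equilibrium is zero contribution and the group total is Σ E_j = 59 + 33 + 35 + 24 + 31 + 21 + 35 + 20 + 52 + 19 + 26 = 355.
Each contributed unit returns 9.900 to the group, so the social optimum is full contribution by everyone: group total = 9.900 × 355 = 3514.50.
Efficiency loss = (9.900 − 1) × 355 = 3159.50.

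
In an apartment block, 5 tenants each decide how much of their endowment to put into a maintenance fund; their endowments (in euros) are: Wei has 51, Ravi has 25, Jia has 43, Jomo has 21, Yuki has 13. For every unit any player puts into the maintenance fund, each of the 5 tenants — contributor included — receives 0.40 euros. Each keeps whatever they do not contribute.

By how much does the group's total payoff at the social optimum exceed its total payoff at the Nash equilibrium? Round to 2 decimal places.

The private return per contributed unit is 0.40 < 1 for everyone, so the Nash equilibrium is zero contribution and the group total is Σ E_j = 51 + 25 + 43 + 21 + 13 = 153.
Each contributed unit returns 2.000 to the group, so the social optimum is full contribution by everyone: group total = 2.000 × 153 = 306.00.
Efficiency loss = (2.000 − 1) × 153 = 153.00.

153.00 euros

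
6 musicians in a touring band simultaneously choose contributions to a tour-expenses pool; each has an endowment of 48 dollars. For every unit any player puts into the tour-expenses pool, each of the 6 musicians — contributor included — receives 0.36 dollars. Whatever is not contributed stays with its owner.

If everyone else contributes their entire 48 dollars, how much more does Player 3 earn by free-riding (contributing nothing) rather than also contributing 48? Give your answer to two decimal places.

Switching from a contribution of 48 to 0 lets Player 3 keep an extra 48 dollars, but lowers the tour-expenses pool by 48, which costs Player 3 their own share of that drop: 0.36 × 48 = 17.28.
Net gain = 48 − 17.28 = 30.72. The private return per contributed unit (0.36) is below 1, so free-riding is indeed the best response regardless of what the others do.

30.72 dollars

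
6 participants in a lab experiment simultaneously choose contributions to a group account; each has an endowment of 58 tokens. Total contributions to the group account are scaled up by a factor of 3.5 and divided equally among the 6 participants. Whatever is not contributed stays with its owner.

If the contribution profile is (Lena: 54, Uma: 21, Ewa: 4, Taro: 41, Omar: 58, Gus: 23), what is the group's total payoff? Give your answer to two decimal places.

Total contributed: 54 + 21 + 4 + 41 + 58 + 23 = 201; total kept: 6 × 58 − 201 = 147.
The group account pays out 3.5 × 201 = 703.50 in aggregate.
Group total = 147 + 703.50 = 850.50.

850.50 tokens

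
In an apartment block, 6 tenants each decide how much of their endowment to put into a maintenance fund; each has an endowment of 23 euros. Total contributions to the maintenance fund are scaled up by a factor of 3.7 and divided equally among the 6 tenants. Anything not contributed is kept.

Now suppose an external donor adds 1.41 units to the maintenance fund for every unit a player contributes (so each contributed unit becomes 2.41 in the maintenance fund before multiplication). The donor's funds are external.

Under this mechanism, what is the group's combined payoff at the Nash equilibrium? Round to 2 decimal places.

With the mechanism, a contributed unit returns 3.7 × 2.41 / 6 = 1.4862 per unit of net cost to the contributor — now above 1 — so contributing fully is weakly dominant for every player.
At the Nash equilibrium everyone contributes 23. Group total payoff = 3.7 × 2.41 × 138 = 1230.55.

1230.55 euros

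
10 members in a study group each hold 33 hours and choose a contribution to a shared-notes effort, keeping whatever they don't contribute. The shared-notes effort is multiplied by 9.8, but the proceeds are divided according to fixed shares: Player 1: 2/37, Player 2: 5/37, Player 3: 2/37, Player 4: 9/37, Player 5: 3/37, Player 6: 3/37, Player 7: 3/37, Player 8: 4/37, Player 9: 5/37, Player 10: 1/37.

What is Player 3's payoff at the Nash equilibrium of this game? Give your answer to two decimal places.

102.92 hours

A player with share s gets back 9.8·s per unit contributed, so full contribution is dominant for anyone with s > 1/9.8 = 0.1020 and zero contribution is dominant for anyone below.
Player 2, Player 4, Player 8 and Player 9 clear that bar, contributing 33 each; the remaining 6 contribute 0. Total contributed: 132.
Player 3 keeps 33 and receives 9.8 × 132 × 2/37 = 69.92 from the shared-notes effort, for a payoff of 102.92.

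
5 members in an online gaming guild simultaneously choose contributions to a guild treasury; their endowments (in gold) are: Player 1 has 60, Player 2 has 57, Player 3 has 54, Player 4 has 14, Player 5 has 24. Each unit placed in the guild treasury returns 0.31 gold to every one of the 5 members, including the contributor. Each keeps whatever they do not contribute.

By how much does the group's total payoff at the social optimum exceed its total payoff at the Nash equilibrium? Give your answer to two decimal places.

The private return per contributed unit is 0.31 < 1 for everyone, so the Nash equilibrium is zero contribution and the group total is Σ E_j = 60 + 57 + 54 + 14 + 24 = 209.
Each contributed unit returns 1.550 to the group, so the social optimum is full contribution by everyone: group total = 1.550 × 209 = 323.95.
Efficiency loss = (1.550 − 1) × 209 = 114.95.

114.95 gold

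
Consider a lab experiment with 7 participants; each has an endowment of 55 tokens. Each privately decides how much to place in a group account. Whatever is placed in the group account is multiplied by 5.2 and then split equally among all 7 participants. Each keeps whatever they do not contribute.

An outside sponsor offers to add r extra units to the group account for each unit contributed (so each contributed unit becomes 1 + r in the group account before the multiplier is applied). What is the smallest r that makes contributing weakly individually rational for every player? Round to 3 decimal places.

With matching at rate r, one contributed unit becomes (1 + r) in the group account and returns 5.2 × (1 + r) / 7 to the contributor.
Setting this equal to 1: 1 + r = 7/5.2 = 1.3462.
So the minimum matching rate is r = 1.3462 − 1 = 0.346.

0.346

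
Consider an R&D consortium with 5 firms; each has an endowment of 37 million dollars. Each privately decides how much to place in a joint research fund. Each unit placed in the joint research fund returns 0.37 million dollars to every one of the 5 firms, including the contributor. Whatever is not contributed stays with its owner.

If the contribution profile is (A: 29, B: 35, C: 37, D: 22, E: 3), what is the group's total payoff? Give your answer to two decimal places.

292.10 million dollars

Total contributed: 29 + 35 + 37 + 22 + 3 = 126; total kept: 5 × 37 − 126 = 59.
The joint research fund pays out 0.37 × 5 × 126 = 233.10 in aggregate.
Group total = 59 + 233.10 = 292.10.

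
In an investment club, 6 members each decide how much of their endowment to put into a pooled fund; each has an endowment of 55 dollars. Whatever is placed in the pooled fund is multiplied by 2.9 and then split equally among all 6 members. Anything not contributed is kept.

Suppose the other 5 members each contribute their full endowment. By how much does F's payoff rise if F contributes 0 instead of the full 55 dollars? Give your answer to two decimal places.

Switching from a contribution of 55 to 0 lets F keep an extra 55 dollars, but lowers the pooled fund by 55, which costs F their own share of that drop: 2.9/6 × 55 = 26.58.
Net gain = 55 − 26.58 = 28.42. The private return per contributed unit (0.4833) is below 1, so free-riding is indeed the best response regardless of what the others do.

28.42 dollars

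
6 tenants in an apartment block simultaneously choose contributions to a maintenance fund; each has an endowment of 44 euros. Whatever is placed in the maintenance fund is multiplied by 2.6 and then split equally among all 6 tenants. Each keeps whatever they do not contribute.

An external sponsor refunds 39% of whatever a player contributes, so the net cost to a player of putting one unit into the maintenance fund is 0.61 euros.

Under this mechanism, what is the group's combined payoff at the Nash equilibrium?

The effective private return is (2.6/6) / 0.61 = 0.7104, which is still under 1, so the mechanism doesn't change anyone's dominant strategy: zero contribution.
Everyone keeps their endowment and the group total is 6 × 44 = 264.

264.00 euros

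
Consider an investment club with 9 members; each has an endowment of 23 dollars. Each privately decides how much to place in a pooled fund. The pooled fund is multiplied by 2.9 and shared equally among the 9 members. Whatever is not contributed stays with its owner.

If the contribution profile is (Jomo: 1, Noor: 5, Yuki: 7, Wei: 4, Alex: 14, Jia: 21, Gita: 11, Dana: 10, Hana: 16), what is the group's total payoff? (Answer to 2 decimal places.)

Total contributed: 1 + 5 + 7 + 4 + 14 + 21 + 11 + 10 + 16 = 89; total kept: 9 × 23 − 89 = 118.
The pooled fund pays out 2.9 × 89 = 258.10 in aggregate.
Group total = 118 + 258.10 = 376.10.

376.10 dollars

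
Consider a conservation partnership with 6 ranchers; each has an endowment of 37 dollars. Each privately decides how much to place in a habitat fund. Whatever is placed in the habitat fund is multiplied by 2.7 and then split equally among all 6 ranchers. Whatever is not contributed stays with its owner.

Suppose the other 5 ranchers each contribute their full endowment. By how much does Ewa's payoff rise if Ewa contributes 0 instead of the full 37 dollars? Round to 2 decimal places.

20.35 dollars

Switching from a contribution of 37 to 0 lets Ewa keep an extra 37 dollars, but lowers the habitat fund by 37, which costs Ewa their own share of that drop: 2.7/6 × 37 = 16.65.
Net gain = 37 − 16.65 = 20.35. The private return per contributed unit (0.4500) is below 1, so free-riding is indeed the best response regardless of what the others do.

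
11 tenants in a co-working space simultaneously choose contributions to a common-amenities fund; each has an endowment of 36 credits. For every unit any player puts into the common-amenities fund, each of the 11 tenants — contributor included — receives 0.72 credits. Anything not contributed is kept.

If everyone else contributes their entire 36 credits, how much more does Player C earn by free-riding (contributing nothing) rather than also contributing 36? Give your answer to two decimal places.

10.08 credits

Switching from a contribution of 36 to 0 lets Player C keep an extra 36 credits, but lowers the common-amenities fund by 36, which costs Player C their own share of that drop: 0.72 × 36 = 25.92.
Net gain = 36 − 25.92 = 10.08. The private return per contributed unit (0.72) is below 1, so free-riding is indeed the best response regardless of what the others do.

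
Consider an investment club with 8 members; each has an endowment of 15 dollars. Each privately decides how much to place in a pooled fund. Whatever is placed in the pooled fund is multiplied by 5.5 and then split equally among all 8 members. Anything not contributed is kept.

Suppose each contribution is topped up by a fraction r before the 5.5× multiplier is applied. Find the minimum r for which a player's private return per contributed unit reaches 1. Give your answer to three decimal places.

With matching at rate r, one contributed unit becomes (1 + r) in the pooled fund and returns 5.5 × (1 + r) / 8 to the contributor.
Setting this equal to 1: 1 + r = 8/5.5 = 1.4545.
So the minimum matching rate is r = 1.4545 − 1 = 0.455.

0.455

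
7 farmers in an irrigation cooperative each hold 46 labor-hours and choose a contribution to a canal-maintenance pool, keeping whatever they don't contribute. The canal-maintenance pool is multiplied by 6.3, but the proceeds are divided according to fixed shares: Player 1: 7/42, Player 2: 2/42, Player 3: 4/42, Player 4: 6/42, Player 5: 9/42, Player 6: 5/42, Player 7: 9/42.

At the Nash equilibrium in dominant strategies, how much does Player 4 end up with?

170.20 labor-hours

Each unit j contributes comes back to j as 6.3 × (j's share), so j prefers to contribute only if that share exceeds 1/6.3 = 0.1587; otherwise keeping the unit dominates.
Player 1, Player 5 and Player 7 clear that bar, contributing 46 each; the remaining 4 contribute 0. Total contributed: 138.
Player 4 keeps 46 and receives 6.3 × 138 × 6/42 = 124.20 from the canal-maintenance pool, for a payoff of 170.20.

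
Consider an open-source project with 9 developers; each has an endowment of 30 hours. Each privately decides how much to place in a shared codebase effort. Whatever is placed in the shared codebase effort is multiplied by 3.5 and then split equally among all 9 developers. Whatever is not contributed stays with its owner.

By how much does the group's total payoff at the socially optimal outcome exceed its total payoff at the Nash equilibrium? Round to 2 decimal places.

675.00 hours

Each contributed unit returns 3.5/9 = 0.3889 to its contributor — below 1 — so contributing 0 is dominant for every player. At the Nash equilibrium everyone keeps their 30, and the group total is 9 × 30 = 270.
Each contributed unit returns 3.500 to the group as a whole (0.3889 to each of 9 players), which exceeds 1, so the social optimum is full contribution: group total = 3.500 × 270 = 945.00.
Efficiency loss = 945.00 − 270 = 675.00.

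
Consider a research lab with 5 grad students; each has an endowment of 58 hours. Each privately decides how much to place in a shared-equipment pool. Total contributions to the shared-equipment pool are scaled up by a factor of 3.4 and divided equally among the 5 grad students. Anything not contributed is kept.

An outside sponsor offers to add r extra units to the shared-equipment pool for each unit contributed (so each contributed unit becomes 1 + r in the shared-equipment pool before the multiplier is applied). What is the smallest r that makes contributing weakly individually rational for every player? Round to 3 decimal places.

0.471

With matching at rate r, one contributed unit becomes (1 + r) in the shared-equipment pool and returns 3.4 × (1 + r) / 5 to the contributor.
Setting this equal to 1: 1 + r = 5/3.4 = 1.4706.
So the minimum matching rate is r = 1.4706 − 1 = 0.471.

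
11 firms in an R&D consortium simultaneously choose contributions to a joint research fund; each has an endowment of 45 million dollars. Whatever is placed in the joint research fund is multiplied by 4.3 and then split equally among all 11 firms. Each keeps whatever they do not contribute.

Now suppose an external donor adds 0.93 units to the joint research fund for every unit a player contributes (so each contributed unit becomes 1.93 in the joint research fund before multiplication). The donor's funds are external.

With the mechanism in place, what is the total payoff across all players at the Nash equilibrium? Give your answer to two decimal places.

With the mechanism, a contributed unit returns 4.3 × 1.93 / 11 = 0.7545 per unit of net cost — still below 1 — so contributing 0 remains dominant for every player.
Everyone keeps their endowment and the group total is 11 × 45 = 495.

495.00 million dollars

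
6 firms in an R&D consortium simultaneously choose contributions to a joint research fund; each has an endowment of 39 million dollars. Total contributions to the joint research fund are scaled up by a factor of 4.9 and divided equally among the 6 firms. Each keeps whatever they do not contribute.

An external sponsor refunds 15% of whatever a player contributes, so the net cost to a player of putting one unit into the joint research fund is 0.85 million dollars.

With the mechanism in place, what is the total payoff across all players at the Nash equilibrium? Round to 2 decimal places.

234.00 million dollars

With the mechanism, a contributed unit returns (4.9/6) / 0.85 = 0.9608 per unit of net cost — still below 1 — so contributing 0 remains dominant for every player.
Everyone keeps their endowment and the group total is 6 × 39 = 234.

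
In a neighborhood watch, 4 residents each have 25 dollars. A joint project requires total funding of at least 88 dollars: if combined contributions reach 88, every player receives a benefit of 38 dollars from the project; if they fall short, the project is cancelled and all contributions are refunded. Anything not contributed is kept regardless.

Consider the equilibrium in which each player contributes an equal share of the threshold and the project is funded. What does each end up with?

41 dollars

Equal share of the threshold: 88/4 = 22.
At this profile no one gains by cutting their contribution: any cut drops the total below 88, the project is cancelled, contributions are refunded, and the deviator ends with 25, which is less than 25 − 22 + 38 = 41. Contributing more than 22 just wastes the excess. So contributing exactly 22 is a best response.
Each player's payoff: 25 − 22 + 38 = 41.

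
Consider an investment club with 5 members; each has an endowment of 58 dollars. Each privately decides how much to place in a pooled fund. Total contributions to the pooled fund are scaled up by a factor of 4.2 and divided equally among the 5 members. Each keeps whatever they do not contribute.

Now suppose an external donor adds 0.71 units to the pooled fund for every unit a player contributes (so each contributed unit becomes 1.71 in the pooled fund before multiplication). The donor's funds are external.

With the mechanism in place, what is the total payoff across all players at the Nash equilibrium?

2082.78 dollars

With the mechanism, a contributed unit returns 4.2 × 1.71 / 5 = 1.4364 per unit of net cost to the contributor — now above 1 — so contributing fully is weakly dominant for every player.
At the Nash equilibrium everyone contributes 58. Group total payoff = 4.2 × 1.71 × 290 = 2082.78.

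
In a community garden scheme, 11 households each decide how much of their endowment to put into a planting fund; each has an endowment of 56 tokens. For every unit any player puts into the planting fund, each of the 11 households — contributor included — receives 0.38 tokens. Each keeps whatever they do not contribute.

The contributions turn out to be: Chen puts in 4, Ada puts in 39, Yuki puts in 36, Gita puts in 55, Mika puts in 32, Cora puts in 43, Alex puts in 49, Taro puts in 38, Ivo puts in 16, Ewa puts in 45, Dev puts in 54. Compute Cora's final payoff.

Total contributed: 4 + 39 + 36 + 55 + 32 + 43 + 49 + 38 + 16 + 45 + 54 = 411.
Each receives 0.38 × 411 = 156.18 from the planting fund.
Cora keeps 56 − 43 = 13, so Cora's payoff is 13 + 156.18 = 169.18.

169.18 tokens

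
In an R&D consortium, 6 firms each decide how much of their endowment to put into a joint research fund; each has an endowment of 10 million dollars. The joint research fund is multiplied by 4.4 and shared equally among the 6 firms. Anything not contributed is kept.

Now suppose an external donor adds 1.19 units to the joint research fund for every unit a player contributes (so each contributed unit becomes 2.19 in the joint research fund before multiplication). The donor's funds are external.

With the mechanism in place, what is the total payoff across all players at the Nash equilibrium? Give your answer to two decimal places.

The effective private return per unit is now 4.4 × 2.19 / 6 = 1.6060 > 1, so every player's dominant strategy flips to full contribution.
At the Nash equilibrium everyone contributes 10. Group total payoff = 4.4 × 2.19 × 60 = 578.16.

578.16 million dollars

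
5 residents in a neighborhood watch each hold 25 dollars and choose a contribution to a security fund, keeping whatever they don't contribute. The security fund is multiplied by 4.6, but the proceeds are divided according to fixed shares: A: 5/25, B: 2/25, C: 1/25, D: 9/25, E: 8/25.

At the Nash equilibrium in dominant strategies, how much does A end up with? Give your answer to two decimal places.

Player j's private return per contributed unit is 4.6 × (j's share). Contributing is weakly dominant for j when that share is at least 1/4.6 = 0.2174, and contributing 0 is dominant otherwise.
The shares above 0.2174 belong to D and E, contributing 25 each; the remaining 3 contribute 0. Total contributed: 50.
A keeps 25 and receives 4.6 × 50 × 5/25 = 46.00 from the security fund, for a payoff of 71.00.

71.00 dollars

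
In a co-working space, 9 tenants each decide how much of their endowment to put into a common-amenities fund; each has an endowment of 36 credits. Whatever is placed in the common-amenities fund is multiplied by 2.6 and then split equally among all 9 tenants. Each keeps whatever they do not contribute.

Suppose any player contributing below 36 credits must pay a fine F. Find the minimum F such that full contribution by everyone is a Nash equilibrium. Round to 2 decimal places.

25.60 credits

Given the others contribute fully, the best deviation is to contribute 0 (any partial contribution still incurs the fine and gives up units whose private return 0.2889 is below 1).
Deviating from 36 to 0 saves 36 credits but forfeits the deviator's share of the drop in the common-amenities fund: 2.6/9 × 36 = 10.40.
So the deviation gain is 36 − 10.40 = 25.60, and the fine must be at least 25.60 credits to wipe it out.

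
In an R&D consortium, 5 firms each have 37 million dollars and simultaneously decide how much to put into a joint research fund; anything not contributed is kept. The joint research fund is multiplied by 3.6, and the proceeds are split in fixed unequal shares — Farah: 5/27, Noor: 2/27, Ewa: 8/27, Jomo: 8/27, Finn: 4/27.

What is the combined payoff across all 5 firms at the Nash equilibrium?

A player with share s gets back 3.6·s per unit contributed, so full contribution is dominant for anyone with s > 1/3.6 = 0.2778 and zero contribution is dominant for anyone below.
Ewa and Jomo clear that bar, contributing 37 each; the remaining 3 contribute 0. Total contributed: 74.
The joint research fund pays out 3.6 × 74 = 266.40 in total (split across the unequal shares, but the aggregate is all that matters for the group sum).
The 3 free-riders keep 37 each, adding 111. Group total = 111 + 266.40 = 377.40.

377.40 million dollars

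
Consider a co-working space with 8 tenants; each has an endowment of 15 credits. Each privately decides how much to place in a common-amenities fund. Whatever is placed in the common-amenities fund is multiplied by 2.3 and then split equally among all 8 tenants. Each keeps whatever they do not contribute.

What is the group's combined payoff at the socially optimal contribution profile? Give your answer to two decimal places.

276.00 credits

Each contributed unit returns 2.300 to the group as a whole (0.2875 to each of 8 players), which exceeds 1, so the social optimum is full contribution: group total = 2.300 × 120 = 276.00.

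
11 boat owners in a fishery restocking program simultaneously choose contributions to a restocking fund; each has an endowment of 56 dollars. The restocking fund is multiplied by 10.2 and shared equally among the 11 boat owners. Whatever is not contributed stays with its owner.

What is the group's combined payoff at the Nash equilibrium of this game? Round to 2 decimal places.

616.00 dollars

Each contributed unit returns 10.2/11 = 0.9273 to its contributor — below 1 — so contributing 0 is dominant for every player. At the Nash equilibrium everyone keeps their 56, and the group total is 11 × 56 = 616.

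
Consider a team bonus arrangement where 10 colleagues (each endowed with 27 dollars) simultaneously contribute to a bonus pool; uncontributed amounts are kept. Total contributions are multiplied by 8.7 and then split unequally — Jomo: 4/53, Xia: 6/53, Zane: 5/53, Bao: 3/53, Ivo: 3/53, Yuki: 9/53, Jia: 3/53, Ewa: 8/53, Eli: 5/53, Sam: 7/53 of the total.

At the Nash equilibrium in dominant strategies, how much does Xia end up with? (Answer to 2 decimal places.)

106.78 dollars

For player j, contributing a unit is worthwhile iff 8.7 × (j's share) ≥ 1, i.e. iff j's share is at least 0.1149.
The shares above 0.1149 belong to Yuki, Ewa and Sam, contributing 27 each; the remaining 7 contribute 0. Total contributed: 81.
Xia keeps 27 and receives 8.7 × 81 × 6/53 = 79.78 from the bonus pool, for a payoff of 106.78.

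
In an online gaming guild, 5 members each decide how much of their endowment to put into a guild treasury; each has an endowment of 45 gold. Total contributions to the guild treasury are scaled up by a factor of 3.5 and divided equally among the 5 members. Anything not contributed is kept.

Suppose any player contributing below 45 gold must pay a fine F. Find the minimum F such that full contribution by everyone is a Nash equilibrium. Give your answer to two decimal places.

13.50 gold

Given the others contribute fully, the best deviation is to contribute 0 (any partial contribution still incurs the fine and gives up units whose private return 0.7000 is below 1).
Deviating from 45 to 0 saves 45 gold but forfeits the deviator's share of the drop in the guild treasury: 3.5/5 × 45 = 31.50.
So the deviation gain is 45 − 31.50 = 13.50, and the fine must be at least 13.50 gold to wipe it out.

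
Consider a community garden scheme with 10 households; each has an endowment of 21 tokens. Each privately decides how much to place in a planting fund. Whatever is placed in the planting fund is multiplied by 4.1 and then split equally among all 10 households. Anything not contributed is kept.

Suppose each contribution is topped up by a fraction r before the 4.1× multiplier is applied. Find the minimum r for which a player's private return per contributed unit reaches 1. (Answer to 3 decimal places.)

1.439

With matching at rate r, one contributed unit becomes (1 + r) in the planting fund and returns 4.1 × (1 + r) / 10 to the contributor.
Setting this equal to 1: 1 + r = 10/4.1 = 2.4390.
So the minimum matching rate is r = 2.4390 − 1 = 1.439.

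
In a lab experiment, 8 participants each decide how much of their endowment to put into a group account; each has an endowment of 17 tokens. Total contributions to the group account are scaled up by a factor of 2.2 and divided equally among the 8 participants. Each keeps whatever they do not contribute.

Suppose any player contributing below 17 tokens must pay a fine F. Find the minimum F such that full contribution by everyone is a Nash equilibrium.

12.33 tokens

Given the others contribute fully, the best deviation is to contribute 0 (any partial contribution still incurs the fine and gives up units whose private return 0.2750 is below 1).
Deviating from 17 to 0 saves 17 tokens but forfeits the deviator's share of the drop in the group account: 2.2/8 × 17 = 4.67.
So the deviation gain is 17 − 4.67 = 12.33, and the fine must be at least 12.33 tokens to wipe it out.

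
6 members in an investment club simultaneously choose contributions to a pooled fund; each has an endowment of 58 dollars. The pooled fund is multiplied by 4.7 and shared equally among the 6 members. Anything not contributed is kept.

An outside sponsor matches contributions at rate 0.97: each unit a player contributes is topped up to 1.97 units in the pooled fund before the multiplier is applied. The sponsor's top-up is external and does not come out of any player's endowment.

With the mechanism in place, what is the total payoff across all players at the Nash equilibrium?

3222.13 dollars

Under the mechanism each unit contributed yields 4.7 × 1.97 / 6 = 1.5432 back to its contributor per unit of net cost, which exceeds 1, making full contribution the dominant choice for everyone.
So the Nash equilibrium is full contribution by all 6; the group earns 4.7 × 1.97 × 348 = 3222.13.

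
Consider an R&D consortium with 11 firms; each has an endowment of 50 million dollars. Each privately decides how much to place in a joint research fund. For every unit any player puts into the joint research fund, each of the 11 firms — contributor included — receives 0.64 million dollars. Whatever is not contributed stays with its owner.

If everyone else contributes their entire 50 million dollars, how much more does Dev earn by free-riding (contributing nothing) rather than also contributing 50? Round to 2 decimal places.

Switching from a contribution of 50 to 0 lets Dev keep an extra 50 million dollars, but lowers the joint research fund by 50, which costs Dev their own share of that drop: 0.64 × 50 = 32.00.
Net gain = 50 − 32.00 = 18.00. The private return per contributed unit (0.64) is below 1, so free-riding is indeed the best response regardless of what the others do.

18.00 million dollars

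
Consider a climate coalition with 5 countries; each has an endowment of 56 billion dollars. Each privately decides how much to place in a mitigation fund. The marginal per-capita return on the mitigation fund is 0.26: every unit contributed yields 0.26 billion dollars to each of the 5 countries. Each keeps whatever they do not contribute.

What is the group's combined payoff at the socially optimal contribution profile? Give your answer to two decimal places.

364.00 billion dollars

Each contributed unit returns 1.300 to the group as a whole (0.26 to each of 5 players), which exceeds 1, so the social optimum is full contribution: group total = 1.300 × 280 = 364.00.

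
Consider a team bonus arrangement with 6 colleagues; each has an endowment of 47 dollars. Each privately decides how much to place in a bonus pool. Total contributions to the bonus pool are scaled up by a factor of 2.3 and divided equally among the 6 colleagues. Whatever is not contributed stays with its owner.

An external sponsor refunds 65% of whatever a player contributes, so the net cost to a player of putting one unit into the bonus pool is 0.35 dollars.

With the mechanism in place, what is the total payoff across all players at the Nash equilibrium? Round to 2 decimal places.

With the mechanism, a contributed unit returns (2.3/6) / 0.35 = 1.0952 per unit of net cost to the contributor — now above 1 — so contributing fully is weakly dominant for every player.
At the Nash equilibrium everyone contributes 47. Group total payoff = 6 × (47 × 0.65 + 2.3 × 47) = 831.90.

831.90 dollars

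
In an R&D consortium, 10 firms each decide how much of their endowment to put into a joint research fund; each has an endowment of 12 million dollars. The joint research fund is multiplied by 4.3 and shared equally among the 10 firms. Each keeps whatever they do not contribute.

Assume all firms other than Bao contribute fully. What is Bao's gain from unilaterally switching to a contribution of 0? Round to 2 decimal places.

Switching from a contribution of 12 to 0 lets Bao keep an extra 12 million dollars, but lowers the joint research fund by 12, which costs Bao their own share of that drop: 4.3/10 × 12 = 5.16.
Net gain = 12 − 5.16 = 6.84. The private return per contributed unit (0.4300) is below 1, so free-riding is indeed the best response regardless of what the others do.

6.84 million dollars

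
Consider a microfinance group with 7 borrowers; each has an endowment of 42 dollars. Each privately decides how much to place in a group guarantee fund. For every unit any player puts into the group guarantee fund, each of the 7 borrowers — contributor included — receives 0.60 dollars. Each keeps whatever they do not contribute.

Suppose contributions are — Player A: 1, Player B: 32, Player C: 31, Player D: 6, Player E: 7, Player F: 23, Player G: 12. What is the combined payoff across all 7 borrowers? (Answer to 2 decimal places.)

652.40 dollars

Total contributed: 1 + 32 + 31 + 6 + 7 + 23 + 12 = 112; total kept: 7 × 42 − 112 = 182.
The group guarantee fund pays out 0.60 × 7 × 112 = 470.40 in aggregate.
Group total = 182 + 470.40 = 652.40.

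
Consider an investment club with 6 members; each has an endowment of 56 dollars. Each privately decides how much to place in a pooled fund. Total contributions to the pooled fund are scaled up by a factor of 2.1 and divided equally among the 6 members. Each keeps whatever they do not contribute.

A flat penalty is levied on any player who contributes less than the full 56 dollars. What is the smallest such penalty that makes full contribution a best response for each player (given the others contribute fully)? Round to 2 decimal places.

36.40 dollars

Given the others contribute fully, the best deviation is to contribute 0 (any partial contribution still incurs the fine and gives up units whose private return 0.3500 is below 1).
Deviating from 56 to 0 saves 56 dollars but forfeits the deviator's share of the drop in the pooled fund: 2.1/6 × 56 = 19.60.
So the deviation gain is 56 − 19.60 = 36.40, and the fine must be at least 36.40 dollars to wipe it out.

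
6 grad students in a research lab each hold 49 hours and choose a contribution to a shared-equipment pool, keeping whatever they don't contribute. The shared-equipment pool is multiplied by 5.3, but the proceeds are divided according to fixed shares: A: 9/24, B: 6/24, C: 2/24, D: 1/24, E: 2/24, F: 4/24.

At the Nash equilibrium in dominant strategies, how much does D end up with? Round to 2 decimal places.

70.64 hours

Each unit j contributes comes back to j as 5.3 × (j's share), so j prefers to contribute only if that share exceeds 1/5.3 = 0.1887; otherwise keeping the unit dominates.
A and B clear that bar, contributing 49 each; the remaining 4 contribute 0. Total contributed: 98.
D keeps 49 and receives 5.3 × 98 × 1/24 = 21.64 from the shared-equipment pool, for a payoff of 70.64.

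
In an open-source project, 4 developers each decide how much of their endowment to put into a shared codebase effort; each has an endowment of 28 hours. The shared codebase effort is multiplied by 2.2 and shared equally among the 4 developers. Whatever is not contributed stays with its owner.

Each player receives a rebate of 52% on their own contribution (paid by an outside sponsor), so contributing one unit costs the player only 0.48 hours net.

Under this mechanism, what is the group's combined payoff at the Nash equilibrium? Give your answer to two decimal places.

304.64 hours

The effective private return per unit is now (2.2/4) / 0.48 = 1.1458 > 1, so every player's dominant strategy flips to full contribution.
So the Nash equilibrium is full contribution by all 4; the group earns 4 × (28 × 0.52 + 2.2 × 28) = 304.64.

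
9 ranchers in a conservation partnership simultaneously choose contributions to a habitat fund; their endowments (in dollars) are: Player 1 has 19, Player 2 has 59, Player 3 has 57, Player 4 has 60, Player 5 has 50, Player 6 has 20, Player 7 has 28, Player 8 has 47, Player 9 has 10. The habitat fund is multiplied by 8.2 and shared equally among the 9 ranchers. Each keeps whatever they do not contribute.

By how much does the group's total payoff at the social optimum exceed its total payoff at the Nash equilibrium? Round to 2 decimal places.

The private return per contributed unit is 8.2/9 = 0.9111 < 1 for every player regardless of endowment, so the Nash equilibrium is zero contribution and the group total is Σ E_j = 19 + 59 + 57 + 60 + 50 + 20 + 28 + 47 + 10 = 350.
Each contributed unit returns 8.200 to the group, so the social optimum is full contribution by everyone: group total = 8.200 × 350 = 2870.00.
Efficiency loss = (8.200 − 1) × 350 = 2520.00.

2520.00 dollars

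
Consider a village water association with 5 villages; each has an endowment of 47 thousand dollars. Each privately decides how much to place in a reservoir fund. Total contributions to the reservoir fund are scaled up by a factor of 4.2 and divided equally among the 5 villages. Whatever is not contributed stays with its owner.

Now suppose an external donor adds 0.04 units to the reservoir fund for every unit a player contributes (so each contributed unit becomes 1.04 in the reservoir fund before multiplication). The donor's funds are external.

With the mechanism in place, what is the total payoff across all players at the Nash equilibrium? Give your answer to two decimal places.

With the mechanism, a contributed unit returns 4.2 × 1.04 / 5 = 0.8736 per unit of net cost — still below 1 — so contributing 0 remains dominant for every player.
At the Nash equilibrium no one contributes; group total payoff = 5 × 47 = 235.

235.00 thousand dollars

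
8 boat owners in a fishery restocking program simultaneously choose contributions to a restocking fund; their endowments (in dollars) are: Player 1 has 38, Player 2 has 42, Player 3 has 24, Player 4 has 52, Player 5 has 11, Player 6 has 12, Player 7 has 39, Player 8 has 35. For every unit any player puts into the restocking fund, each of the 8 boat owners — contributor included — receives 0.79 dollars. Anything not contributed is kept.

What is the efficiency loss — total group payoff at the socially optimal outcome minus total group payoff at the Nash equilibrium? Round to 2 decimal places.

1345.96 dollars

The private return per contributed unit is 0.79 < 1 for everyone, so the Nash equilibrium is zero contribution and the group total is Σ E_j = 38 + 42 + 24 + 52 + 11 + 12 + 39 + 35 = 253.
Each contributed unit returns 6.320 to the group, so the social optimum is full contribution by everyone: group total = 6.320 × 253 = 1598.96.
Efficiency loss = (6.320 − 1) × 253 = 1345.96.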